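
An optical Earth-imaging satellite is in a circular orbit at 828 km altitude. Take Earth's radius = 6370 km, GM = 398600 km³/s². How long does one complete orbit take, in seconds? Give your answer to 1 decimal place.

6077.6 seconds

Semi-major axis a = 6370 + 828 = 7198 km. Period T = 2π√(a³/μ) = 2π√(7198³/398600) = 6077.6 s = 101.29 min.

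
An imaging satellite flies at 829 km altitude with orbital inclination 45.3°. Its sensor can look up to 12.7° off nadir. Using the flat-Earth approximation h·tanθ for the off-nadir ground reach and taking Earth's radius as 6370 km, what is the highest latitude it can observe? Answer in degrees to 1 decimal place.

47.0°

For a prograde orbit the ground track reaches latitude ±i = ±45.3°.
Sensor half-swath on the ground ≈ 829·tan(12.7°) = 187 km = 1.68° of latitude.
Maximum observable latitude ≈ 45.3 + 1.68 = 47.0°.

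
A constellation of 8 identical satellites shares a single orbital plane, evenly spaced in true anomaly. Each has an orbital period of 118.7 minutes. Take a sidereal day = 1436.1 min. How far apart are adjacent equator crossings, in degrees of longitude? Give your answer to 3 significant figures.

T = 118.7 min = 7122.0 s.
Single-satellite node shift = (7122.0/86166) × 360° = 29.76°.
With 8 satellites evenly phased, successive equator crossings are 29.76/8 = 3.719° apart.

3.72°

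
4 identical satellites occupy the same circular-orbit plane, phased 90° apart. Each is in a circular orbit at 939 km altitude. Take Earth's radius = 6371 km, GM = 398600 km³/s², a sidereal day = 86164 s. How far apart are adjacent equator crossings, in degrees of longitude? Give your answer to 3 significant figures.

6.50°

Semi-major axis a = 6371 + 939 = 7310 km. Period T = 2π√(a³/μ) = 2π√(7310³/398600) = 6220.0 s = 103.67 min.
Single-satellite node shift = (6220.0/86164) × 360° = 25.99°.
With 4 satellites evenly phased, successive equator crossings are 25.99/4 = 6.497° apart.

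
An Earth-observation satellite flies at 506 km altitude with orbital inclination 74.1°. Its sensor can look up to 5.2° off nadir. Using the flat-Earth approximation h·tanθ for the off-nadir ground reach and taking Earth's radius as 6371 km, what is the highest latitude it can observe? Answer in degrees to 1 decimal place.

For a prograde orbit the ground track reaches latitude ±i = ±74.1°.
Sensor half-swath on the ground ≈ 506·tan(5.2°) = 46 km = 0.41° of latitude.
Maximum observable latitude ≈ 74.1 + 0.41 = 74.5°.

74.5°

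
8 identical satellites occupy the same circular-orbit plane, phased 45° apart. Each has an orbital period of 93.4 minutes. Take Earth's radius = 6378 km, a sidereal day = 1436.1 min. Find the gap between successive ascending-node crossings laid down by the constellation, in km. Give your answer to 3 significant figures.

T = 93.4 min = 5604.0 s.
Single-satellite node shift = (5604.0/86166) × 360° = 23.41°.
With 8 satellites evenly phased, successive equator crossings are 23.41/8 = 2.927° apart.
That is 2.927 × 111.3 = 326 km at the equator.

326 km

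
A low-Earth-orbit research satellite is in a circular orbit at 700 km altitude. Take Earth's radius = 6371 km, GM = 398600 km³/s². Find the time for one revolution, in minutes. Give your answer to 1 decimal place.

98.6 min

Semi-major axis a = 6371 + 700 = 7071 km. Period T = 2π√(a³/μ) = 2π√(7071³/398600) = 5917.4 s = 98.62 min.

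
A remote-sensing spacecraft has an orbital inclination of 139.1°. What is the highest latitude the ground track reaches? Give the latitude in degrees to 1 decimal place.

40.9°

Retrograde orbit: the ground track reaches ±(180° − i) = ±(180 − 139.1) = ±40.9°.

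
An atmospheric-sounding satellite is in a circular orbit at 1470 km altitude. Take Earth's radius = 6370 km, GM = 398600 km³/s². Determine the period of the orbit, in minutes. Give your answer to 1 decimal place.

Semi-major axis a = 6370 + 1470 = 7840 km. Period T = 2π√(a³/μ) = 2π√(7840³/398600) = 6908.5 s = 115.14 min.

115.1 min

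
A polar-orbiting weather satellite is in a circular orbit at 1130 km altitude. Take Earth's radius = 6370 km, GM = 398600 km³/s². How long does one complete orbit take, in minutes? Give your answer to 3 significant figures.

Semi-major axis a = 6370 + 1130 = 7500 km. Period T = 2π√(a³/μ) = 2π√(7500³/398600) = 6464.0 s = 107.73 min.

108 min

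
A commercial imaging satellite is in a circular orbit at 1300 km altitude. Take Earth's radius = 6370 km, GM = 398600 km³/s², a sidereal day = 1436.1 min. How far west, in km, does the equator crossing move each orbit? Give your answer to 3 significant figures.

Semi-major axis a = 6370 + 1300 = 7670 km. Period T = 2π√(a³/μ) = 2π√(7670³/398600) = 6685.0 s = 111.42 min.
During one orbit Earth rotates (6685.0 / 86166) × 360° = 27.93°.
At the equator that is 27.93° × (2π·6370/360) km/° = 27.93 × 111.2 = 3105 km.

3110 km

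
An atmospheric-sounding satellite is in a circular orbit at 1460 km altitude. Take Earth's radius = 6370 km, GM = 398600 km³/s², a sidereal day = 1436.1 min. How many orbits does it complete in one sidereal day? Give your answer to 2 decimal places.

12.50

Semi-major axis a = 6370 + 1460 = 7830 km. Period T = 2π√(a³/μ) = 2π√(7830³/398600) = 6895.3 s = 114.92 min.
Orbits per sidereal day = 86166 / 6895.3 = 12.496.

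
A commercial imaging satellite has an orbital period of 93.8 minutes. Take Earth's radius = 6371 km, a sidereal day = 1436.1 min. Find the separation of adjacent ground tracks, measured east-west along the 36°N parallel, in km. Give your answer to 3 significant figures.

2120 km

T = 93.8 min = 5628.0 s.
Node shift per orbit = (5628.0/86166) × 360° = 23.51°.
Equatorial spacing = 23.51 × 111.2 km/° = 2615 km.
At 36° latitude, spacing = 2615 × cos(36°) = 2115 km.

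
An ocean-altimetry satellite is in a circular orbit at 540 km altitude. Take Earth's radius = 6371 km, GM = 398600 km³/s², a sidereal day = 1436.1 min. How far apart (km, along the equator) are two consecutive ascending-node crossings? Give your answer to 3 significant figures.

Semi-major axis a = 6371 + 540 = 6911 km. Period T = 2π√(a³/μ) = 2π√(6911³/398600) = 5717.7 s = 95.30 min.
During one orbit Earth rotates (5717.7 / 86166) × 360° = 23.89°.
At the equator that is 23.89° × (2π·6371/360) km/° = 23.89 × 111.2 = 2656 km.

2660 km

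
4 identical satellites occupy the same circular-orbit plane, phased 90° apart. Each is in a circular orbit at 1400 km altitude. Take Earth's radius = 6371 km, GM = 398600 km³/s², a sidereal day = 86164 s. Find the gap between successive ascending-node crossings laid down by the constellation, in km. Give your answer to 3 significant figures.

792 km

Semi-major axis a = 6371 + 1400 = 7771 km. Period T = 2π√(a³/μ) = 2π√(7771³/398600) = 6817.5 s = 113.63 min.
Single-satellite node shift = (6817.5/86164) × 360° = 28.48°.
With 4 satellites evenly phased, successive equator crossings are 28.48/4 = 7.121° apart.
That is 7.121 × 111.2 = 792 km at the equator.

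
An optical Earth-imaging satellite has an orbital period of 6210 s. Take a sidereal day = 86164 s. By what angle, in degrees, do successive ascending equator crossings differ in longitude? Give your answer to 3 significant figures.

25.9°

During one orbit Earth rotates (6210.0 / 86164) × 360° = 25.95°.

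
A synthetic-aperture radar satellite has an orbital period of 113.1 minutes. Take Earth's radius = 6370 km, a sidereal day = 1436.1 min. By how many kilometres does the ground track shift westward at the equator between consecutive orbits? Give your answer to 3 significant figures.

T = 113.1 min = 6786.0 s.
During one orbit Earth rotates (6786.0 / 86166) × 360° = 28.35°.
At the equator that is 28.35° × (2π·6370/360) km/° = 28.35 × 111.2 = 3152 km.

3150 km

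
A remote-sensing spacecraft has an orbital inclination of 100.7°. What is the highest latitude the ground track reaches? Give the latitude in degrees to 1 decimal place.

79.3°

Retrograde orbit: the ground track reaches ±(180° − i) = ±(180 − 100.7) = ±79.3°.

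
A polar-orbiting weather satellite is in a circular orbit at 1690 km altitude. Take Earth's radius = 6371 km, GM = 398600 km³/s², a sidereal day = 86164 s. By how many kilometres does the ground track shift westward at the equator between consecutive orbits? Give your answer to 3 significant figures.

Semi-major axis a = 6371 + 1690 = 8061 km. Period T = 2π√(a³/μ) = 2π√(8061³/398600) = 7202.7 s = 120.04 min.
During one orbit Earth rotates (7202.7 / 86164) × 360° = 30.09°.
At the equator that is 30.09° × (2π·6371/360) km/° = 30.09 × 111.2 = 3346 km.

3350 km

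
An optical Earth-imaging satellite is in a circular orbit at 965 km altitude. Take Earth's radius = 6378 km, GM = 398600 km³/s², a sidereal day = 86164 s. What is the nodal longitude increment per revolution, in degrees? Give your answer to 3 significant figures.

26.2°

Semi-major axis a = 6378 + 965 = 7343 km. Period T = 2π√(a³/μ) = 2π√(7343³/398600) = 6262.1 s = 104.37 min.
During one orbit Earth rotates (6262.1 / 86164) × 360° = 26.16°.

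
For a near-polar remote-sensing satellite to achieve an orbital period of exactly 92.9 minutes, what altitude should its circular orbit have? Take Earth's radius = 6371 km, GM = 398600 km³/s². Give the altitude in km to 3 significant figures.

T = 92.9 min = 5574.0 s.
From T = 2π√(a³/μ): a = (μ T²/4π²)^(1/3) = (398600 × 5574.0² / 4π²)^(1/3) = 6795 km.
Altitude h = a − R = 6795 − 6371 = 424 km.

424 km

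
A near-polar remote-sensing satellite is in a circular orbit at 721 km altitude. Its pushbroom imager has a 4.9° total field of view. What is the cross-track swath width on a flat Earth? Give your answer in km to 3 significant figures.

61.7 km

Half-angle = 4.9°/2 = 2.45°.
Swath width ≈ 2h·tan(θ/2) = 2 × 721 × tan(2.45°) = 61.7 km.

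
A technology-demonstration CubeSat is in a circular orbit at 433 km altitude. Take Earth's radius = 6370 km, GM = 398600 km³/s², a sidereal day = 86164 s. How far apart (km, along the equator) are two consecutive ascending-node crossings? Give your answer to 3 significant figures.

2590 km

Semi-major axis a = 6370 + 433 = 6803 km. Period T = 2π√(a³/μ) = 2π√(6803³/398600) = 5584.2 s = 93.07 min.
During one orbit Earth rotates (5584.2 / 86164) × 360° = 23.33°.
At the equator that is 23.33° × (2π·6370/360) km/° = 23.33 × 111.2 = 2594 km.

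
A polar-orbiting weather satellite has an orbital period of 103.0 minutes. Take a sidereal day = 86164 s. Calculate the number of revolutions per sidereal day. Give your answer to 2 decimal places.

T = 103.0 min = 6180.0 s.
Orbits per sidereal day = 86164 / 6180.0 = 13.942.

13.94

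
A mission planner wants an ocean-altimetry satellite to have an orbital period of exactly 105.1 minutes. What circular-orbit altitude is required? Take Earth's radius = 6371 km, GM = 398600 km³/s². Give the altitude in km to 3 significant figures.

T = 105.1 min = 6306.0 s.
From T = 2π√(a³/μ): a = (μ T²/4π²)^(1/3) = (398600 × 6306.0² / 4π²)^(1/3) = 7377 km.
Altitude h = a − R = 7377 − 6371 = 1006 km.

1010 km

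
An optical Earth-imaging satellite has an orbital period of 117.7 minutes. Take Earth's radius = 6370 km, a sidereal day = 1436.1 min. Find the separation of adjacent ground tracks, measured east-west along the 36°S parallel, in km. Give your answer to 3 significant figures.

T = 117.7 min = 7062.0 s.
Node shift per orbit = (7062.0/86166) × 360° = 29.50°.
Equatorial spacing = 29.50 × 111.2 km/° = 3280 km.
At 36° latitude, spacing = 3280 × cos(36°) = 2654 km.

2650 km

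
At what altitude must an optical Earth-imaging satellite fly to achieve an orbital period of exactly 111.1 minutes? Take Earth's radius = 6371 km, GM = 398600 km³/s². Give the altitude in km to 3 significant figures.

1280 km

T = 111.1 min = 6666.0 s.
From T = 2π√(a³/μ): a = (μ T²/4π²)^(1/3) = (398600 × 6666.0² / 4π²)^(1/3) = 7655 km.
Altitude h = a − R = 7655 − 6371 = 1284 km.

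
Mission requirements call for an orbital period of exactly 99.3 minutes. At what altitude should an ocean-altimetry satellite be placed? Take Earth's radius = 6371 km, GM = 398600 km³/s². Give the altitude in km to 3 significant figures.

T = 99.3 min = 5958.0 s.
From T = 2π√(a³/μ): a = (μ T²/4π²)^(1/3) = (398600 × 5958.0² / 4π²)^(1/3) = 7103 km.
Altitude h = a − R = 7103 − 6371 = 732 km.

732 km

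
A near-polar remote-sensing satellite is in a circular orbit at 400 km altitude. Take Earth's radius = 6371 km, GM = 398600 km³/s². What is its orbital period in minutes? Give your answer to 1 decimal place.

92.4 min

Semi-major axis a = 6371 + 400 = 6771 km. Period T = 2π√(a³/μ) = 2π√(6771³/398600) = 5544.9 s = 92.41 min.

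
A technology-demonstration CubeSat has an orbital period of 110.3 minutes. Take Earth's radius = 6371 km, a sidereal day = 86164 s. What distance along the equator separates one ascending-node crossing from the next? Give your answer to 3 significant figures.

3070 km

T = 110.3 min = 6618.0 s.
During one orbit Earth rotates (6618.0 / 86164) × 360° = 27.65°.
At the equator that is 27.65° × (2π·6371/360) km/° = 27.65 × 111.2 = 3075 km.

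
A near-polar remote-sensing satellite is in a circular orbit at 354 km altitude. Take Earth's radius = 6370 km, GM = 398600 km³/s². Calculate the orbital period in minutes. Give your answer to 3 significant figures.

91.5 min

Semi-major axis a = 6370 + 354 = 6724 km. Period T = 2π√(a³/μ) = 2π√(6724³/398600) = 5487.2 s = 91.45 min.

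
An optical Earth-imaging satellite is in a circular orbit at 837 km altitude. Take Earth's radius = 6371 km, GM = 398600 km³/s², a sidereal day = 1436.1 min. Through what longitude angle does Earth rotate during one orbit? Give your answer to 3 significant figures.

25.4°

Semi-major axis a = 6371 + 837 = 7208 km. Period T = 2π√(a³/μ) = 2π√(7208³/398600) = 6090.2 s = 101.50 min.
During one orbit Earth rotates (6090.2 / 86166) × 360° = 25.44°.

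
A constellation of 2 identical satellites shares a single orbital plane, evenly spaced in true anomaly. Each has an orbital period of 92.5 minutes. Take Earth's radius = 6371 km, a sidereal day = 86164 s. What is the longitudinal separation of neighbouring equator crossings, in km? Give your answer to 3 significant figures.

1290 km

T = 92.5 min = 5550.0 s.
Single-satellite node shift = (5550.0/86164) × 360° = 23.19°.
With 2 satellites evenly phased, successive equator crossings are 23.19/2 = 11.594° apart.
That is 11.594 × 111.2 = 1289 km at the equator.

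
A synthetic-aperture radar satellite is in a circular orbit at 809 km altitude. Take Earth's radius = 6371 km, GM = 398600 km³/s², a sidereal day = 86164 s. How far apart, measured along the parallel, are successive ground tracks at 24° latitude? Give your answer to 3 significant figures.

Semi-major axis a = 6371 + 809 = 7180 km. Period T = 2π√(a³/μ) = 2π√(7180³/398600) = 6054.8 s = 100.91 min.
Node shift per orbit = (6054.8/86164) × 360° = 25.30°.
Equatorial spacing = 25.30 × 111.2 km/° = 2813 km.
At 24° latitude, spacing = 2813 × cos(24°) = 2570 km.

2570 km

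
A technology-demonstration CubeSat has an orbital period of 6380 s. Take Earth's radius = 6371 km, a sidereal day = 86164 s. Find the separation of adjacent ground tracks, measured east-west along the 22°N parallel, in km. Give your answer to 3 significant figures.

Node shift per orbit = (6380.0/86164) × 360° = 26.66°.
Equatorial spacing = 26.66 × 111.2 km/° = 2964 km.
At 22° latitude, spacing = 2964 × cos(22°) = 2748 km.

2750 km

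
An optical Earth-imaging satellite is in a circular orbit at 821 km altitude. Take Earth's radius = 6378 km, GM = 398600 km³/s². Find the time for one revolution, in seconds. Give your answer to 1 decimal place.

6078.8 seconds

Semi-major axis a = 6378 + 821 = 7199 km. Period T = 2π√(a³/μ) = 2π√(7199³/398600) = 6078.8 s = 101.31 min.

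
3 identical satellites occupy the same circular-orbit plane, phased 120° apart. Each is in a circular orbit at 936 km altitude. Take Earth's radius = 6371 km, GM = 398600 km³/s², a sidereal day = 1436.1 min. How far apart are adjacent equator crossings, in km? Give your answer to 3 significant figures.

Semi-major axis a = 6371 + 936 = 7307 km. Period T = 2π√(a³/μ) = 2π√(7307³/398600) = 6216.1 s = 103.60 min.
Single-satellite node shift = (6216.1/86166) × 360° = 25.97°.
With 3 satellites evenly phased, successive equator crossings are 25.97/3 = 8.657° apart.
That is 8.657 × 111.2 = 963 km at the equator.

963 km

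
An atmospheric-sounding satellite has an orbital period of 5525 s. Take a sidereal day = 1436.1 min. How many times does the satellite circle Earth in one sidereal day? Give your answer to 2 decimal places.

15.60

Orbits per sidereal day = 86166 / 5525.0 = 15.596.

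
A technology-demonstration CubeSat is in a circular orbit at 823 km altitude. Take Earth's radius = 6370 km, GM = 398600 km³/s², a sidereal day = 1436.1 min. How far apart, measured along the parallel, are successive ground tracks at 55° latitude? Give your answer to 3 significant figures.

1620 km

Semi-major axis a = 6370 + 823 = 7193 km. Period T = 2π√(a³/μ) = 2π√(7193³/398600) = 6071.2 s = 101.19 min.
Node shift per orbit = (6071.2/86166) × 360° = 25.37°.
Equatorial spacing = 25.37 × 111.2 km/° = 2820 km.
At 55° latitude, spacing = 2820 × cos(55°) = 1618 km.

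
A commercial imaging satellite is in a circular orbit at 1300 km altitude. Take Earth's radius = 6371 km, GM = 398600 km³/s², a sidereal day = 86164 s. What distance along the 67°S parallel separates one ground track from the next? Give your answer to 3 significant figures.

1210 km

Semi-major axis a = 6371 + 1300 = 7671 km. Period T = 2π√(a³/μ) = 2π√(7671³/398600) = 6686.4 s = 111.44 min.
Node shift per orbit = (6686.4/86164) × 360° = 27.94°.
Equatorial spacing = 27.94 × 111.2 km/° = 3106 km.
At 67° latitude, spacing = 3106 × cos(67°) = 1214 km.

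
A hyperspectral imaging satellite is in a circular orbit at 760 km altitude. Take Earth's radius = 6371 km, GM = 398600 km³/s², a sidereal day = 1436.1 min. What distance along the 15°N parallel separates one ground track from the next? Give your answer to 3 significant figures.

2690 km

Semi-major axis a = 6371 + 760 = 7131 km. Period T = 2π√(a³/μ) = 2π√(7131³/398600) = 5992.9 s = 99.88 min.
Node shift per orbit = (5992.9/86166) × 360° = 25.04°.
Equatorial spacing = 25.04 × 111.2 km/° = 2784 km.
At 15° latitude, spacing = 2784 × cos(15°) = 2689 km.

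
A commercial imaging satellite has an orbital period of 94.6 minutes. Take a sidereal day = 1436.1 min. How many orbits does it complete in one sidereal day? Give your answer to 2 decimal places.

15.18

T = 94.6 min = 5676.0 s.
Orbits per sidereal day = 86166 / 5676.0 = 15.181.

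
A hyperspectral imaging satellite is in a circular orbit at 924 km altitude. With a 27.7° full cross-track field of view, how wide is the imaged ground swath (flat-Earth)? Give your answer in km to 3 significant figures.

Half-angle = 27.7°/2 = 13.85°.
Swath width ≈ 2h·tan(θ/2) = 2 × 924 × tan(13.85°) = 455.6 km.

456 km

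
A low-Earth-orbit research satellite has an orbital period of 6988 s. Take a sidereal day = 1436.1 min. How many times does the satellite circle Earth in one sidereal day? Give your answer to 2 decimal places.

12.33

Orbits per sidereal day = 86166 / 6988.0 = 12.331.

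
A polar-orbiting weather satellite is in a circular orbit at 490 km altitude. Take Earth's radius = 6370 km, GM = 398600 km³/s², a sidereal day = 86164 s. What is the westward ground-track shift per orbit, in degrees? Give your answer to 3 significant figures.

Semi-major axis a = 6370 + 490 = 6860 km. Period T = 2π√(a³/μ) = 2π√(6860³/398600) = 5654.5 s = 94.24 min.
During one orbit Earth rotates (5654.5 / 86164) × 360° = 23.63°.

23.6°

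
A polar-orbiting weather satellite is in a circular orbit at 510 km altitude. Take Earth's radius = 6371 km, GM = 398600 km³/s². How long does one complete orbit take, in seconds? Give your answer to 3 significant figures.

Semi-major axis a = 6371 + 510 = 6881 km. Period T = 2π√(a³/μ) = 2π√(6881³/398600) = 5680.5 s = 94.68 min.

5680 seconds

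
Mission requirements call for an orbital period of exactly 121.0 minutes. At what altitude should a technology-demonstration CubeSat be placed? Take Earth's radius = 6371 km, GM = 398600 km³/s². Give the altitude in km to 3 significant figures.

1730 km

T = 121.0 min = 7260.0 s.
From T = 2π√(a³/μ): a = (μ T²/4π²)^(1/3) = (398600 × 7260.0² / 4π²)^(1/3) = 8104 km.
Altitude h = a − R = 8104 − 6371 = 1733 km.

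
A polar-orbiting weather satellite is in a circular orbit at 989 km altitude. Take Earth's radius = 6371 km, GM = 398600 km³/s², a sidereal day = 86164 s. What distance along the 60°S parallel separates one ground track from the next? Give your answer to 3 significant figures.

Semi-major axis a = 6371 + 989 = 7360 km. Period T = 2π√(a³/μ) = 2π√(7360³/398600) = 6283.9 s = 104.73 min.
Node shift per orbit = (6283.9/86164) × 360° = 26.25°.
Equatorial spacing = 26.25 × 111.2 km/° = 2919 km.
At 60° latitude, spacing = 2919 × cos(60°) = 1460 km.

1460 km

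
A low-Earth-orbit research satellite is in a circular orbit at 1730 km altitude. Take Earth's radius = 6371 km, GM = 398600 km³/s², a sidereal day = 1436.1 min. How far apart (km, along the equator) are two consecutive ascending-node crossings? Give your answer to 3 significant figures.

3370 km

Semi-major axis a = 6371 + 1730 = 8101 km. Period T = 2π√(a³/μ) = 2π√(8101³/398600) = 7256.4 s = 120.94 min.
During one orbit Earth rotates (7256.4 / 86166) × 360° = 30.32°.
At the equator that is 30.32° × (2π·6371/360) km/° = 30.32 × 111.2 = 3371 km.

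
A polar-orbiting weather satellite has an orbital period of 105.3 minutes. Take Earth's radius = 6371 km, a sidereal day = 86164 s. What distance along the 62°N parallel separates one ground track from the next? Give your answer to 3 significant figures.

1380 km

T = 105.3 min = 6318.0 s.
Node shift per orbit = (6318.0/86164) × 360° = 26.40°.
Equatorial spacing = 26.40 × 111.2 km/° = 2935 km.
At 62° latitude, spacing = 2935 × cos(62°) = 1378 km.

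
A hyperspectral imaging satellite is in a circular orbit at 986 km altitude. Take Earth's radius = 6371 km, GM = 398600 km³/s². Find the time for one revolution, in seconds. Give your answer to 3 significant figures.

6280 seconds

Semi-major axis a = 6371 + 986 = 7357 km. Period T = 2π√(a³/μ) = 2π√(7357³/398600) = 6280.0 s = 104.67 min.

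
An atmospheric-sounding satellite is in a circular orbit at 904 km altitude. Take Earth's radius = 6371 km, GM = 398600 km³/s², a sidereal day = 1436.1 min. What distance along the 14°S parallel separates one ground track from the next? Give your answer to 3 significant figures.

Semi-major axis a = 6371 + 904 = 7275 km. Period T = 2π√(a³/μ) = 2π√(7275³/398600) = 6175.3 s = 102.92 min.
Node shift per orbit = (6175.3/86166) × 360° = 25.80°.
Equatorial spacing = 25.80 × 111.2 km/° = 2869 km.
At 14° latitude, spacing = 2869 × cos(14°) = 2784 km.

2780 km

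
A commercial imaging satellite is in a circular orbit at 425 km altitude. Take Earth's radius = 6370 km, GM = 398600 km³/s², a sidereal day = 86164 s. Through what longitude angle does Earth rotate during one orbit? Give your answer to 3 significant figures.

Semi-major axis a = 6370 + 425 = 6795 km. Period T = 2π√(a³/μ) = 2π√(6795³/398600) = 5574.4 s = 92.91 min.
During one orbit Earth rotates (5574.4 / 86164) × 360° = 23.29°.

23.3°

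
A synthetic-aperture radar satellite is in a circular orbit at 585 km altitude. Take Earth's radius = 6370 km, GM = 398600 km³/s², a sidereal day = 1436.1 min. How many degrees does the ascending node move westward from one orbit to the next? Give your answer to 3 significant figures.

24.1°

Semi-major axis a = 6370 + 585 = 6955 km. Period T = 2π√(a³/μ) = 2π√(6955³/398600) = 5772.4 s = 96.21 min.
During one orbit Earth rotates (5772.4 / 86166) × 360° = 24.12°.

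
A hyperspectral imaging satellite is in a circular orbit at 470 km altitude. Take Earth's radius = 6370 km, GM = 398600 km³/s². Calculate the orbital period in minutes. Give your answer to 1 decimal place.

93.8 min

Semi-major axis a = 6370 + 470 = 6840 km. Period T = 2π√(a³/μ) = 2π√(6840³/398600) = 5629.8 s = 93.83 min.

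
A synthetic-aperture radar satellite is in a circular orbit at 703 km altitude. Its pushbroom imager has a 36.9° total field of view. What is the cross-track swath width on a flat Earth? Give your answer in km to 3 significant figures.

469 km

Half-angle = 36.9°/2 = 18.45°.
Swath width ≈ 2h·tan(θ/2) = 2 × 703 × tan(18.45°) = 469.1 km.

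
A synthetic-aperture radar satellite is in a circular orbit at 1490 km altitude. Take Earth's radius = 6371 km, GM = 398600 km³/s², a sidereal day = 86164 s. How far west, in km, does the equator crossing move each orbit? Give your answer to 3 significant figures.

Semi-major axis a = 6371 + 1490 = 7861 km. Period T = 2π√(a³/μ) = 2π√(7861³/398600) = 6936.3 s = 115.61 min.
During one orbit Earth rotates (6936.3 / 86164) × 360° = 28.98°.
At the equator that is 28.98° × (2π·6371/360) km/° = 28.98 × 111.2 = 3222 km.

3220 km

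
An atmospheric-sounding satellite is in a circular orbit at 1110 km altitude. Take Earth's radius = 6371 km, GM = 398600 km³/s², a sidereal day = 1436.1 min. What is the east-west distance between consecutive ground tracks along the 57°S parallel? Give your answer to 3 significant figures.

1630 km

Semi-major axis a = 6371 + 1110 = 7481 km. Period T = 2π√(a³/μ) = 2π√(7481³/398600) = 6439.5 s = 107.32 min.
Node shift per orbit = (6439.5/86166) × 360° = 26.90°.
Equatorial spacing = 26.90 × 111.2 km/° = 2992 km.
At 57° latitude, spacing = 2992 × cos(57°) = 1629 km.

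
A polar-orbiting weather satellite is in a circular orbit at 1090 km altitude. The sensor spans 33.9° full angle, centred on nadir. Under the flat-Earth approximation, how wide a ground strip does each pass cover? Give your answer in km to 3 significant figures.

Half-angle = 33.9°/2 = 16.95°.
Swath width ≈ 2h·tan(θ/2) = 2 × 1090 × tan(16.95°) = 664.4 km.

664 km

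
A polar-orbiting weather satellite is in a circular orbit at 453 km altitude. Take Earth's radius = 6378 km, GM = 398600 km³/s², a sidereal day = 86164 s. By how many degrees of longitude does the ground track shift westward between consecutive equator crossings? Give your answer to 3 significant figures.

23.5°

Semi-major axis a = 6378 + 453 = 6831 km. Period T = 2π√(a³/μ) = 2π√(6831³/398600) = 5618.7 s = 93.65 min.
During one orbit Earth rotates (5618.7 / 86164) × 360° = 23.48°.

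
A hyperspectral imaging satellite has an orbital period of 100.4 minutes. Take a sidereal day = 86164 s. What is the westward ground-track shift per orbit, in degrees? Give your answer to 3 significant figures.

25.2°

T = 100.4 min = 6024.0 s.
During one orbit Earth rotates (6024.0 / 86164) × 360° = 25.17°.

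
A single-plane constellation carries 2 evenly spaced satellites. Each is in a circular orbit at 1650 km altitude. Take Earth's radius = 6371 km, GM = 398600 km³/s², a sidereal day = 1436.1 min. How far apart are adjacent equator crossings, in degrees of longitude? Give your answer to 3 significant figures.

14.9°

Semi-major axis a = 6371 + 1650 = 8021 km. Period T = 2π√(a³/μ) = 2π√(8021³/398600) = 7149.1 s = 119.15 min.
Single-satellite node shift = (7149.1/86166) × 360° = 29.87°.
With 2 satellites evenly phased, successive equator crossings are 29.87/2 = 14.934° apart.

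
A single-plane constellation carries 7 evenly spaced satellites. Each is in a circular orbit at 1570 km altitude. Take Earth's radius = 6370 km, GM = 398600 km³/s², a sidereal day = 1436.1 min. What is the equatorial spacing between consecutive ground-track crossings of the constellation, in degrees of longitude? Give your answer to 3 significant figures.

4.20°

Semi-major axis a = 6370 + 1570 = 7940 km. Period T = 2π√(a³/μ) = 2π√(7940³/398600) = 7041.1 s = 117.35 min.
Single-satellite node shift = (7041.1/86166) × 360° = 29.42°.
With 7 satellites evenly phased, successive equator crossings are 29.42/7 = 4.203° apart.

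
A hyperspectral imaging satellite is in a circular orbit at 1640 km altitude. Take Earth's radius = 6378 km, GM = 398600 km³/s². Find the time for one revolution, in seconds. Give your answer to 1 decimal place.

7145.1 seconds

Semi-major axis a = 6378 + 1640 = 8018 km. Period T = 2π√(a³/μ) = 2π√(8018³/398600) = 7145.1 s = 119.09 min.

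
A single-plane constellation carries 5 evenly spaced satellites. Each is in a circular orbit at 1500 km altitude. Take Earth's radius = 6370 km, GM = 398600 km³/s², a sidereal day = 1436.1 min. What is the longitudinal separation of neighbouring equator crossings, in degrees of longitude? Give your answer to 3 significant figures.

5.81°

Semi-major axis a = 6370 + 1500 = 7870 km. Period T = 2π√(a³/μ) = 2π√(7870³/398600) = 6948.2 s = 115.80 min.
Single-satellite node shift = (6948.2/86166) × 360° = 29.03°.
With 5 satellites evenly phased, successive equator crossings are 29.03/5 = 5.806° apart.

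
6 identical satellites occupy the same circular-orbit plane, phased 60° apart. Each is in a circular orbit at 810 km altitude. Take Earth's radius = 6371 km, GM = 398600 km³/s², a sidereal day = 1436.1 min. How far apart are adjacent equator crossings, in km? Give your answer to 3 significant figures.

469 km

Semi-major axis a = 6371 + 810 = 7181 km. Period T = 2π√(a³/μ) = 2π√(7181³/398600) = 6056.0 s = 100.93 min.
Single-satellite node shift = (6056.0/86166) × 360° = 25.30°.
With 6 satellites evenly phased, successive equator crossings are 25.30/6 = 4.217° apart.
That is 4.217 × 111.2 = 469 km at the equator.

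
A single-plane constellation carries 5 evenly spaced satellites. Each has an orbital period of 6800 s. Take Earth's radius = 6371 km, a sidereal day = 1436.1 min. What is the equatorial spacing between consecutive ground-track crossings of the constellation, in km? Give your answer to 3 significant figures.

632 km

Single-satellite node shift = (6800.0/86166) × 360° = 28.41°.
With 5 satellites evenly phased, successive equator crossings are 28.41/5 = 5.682° apart.
That is 5.682 × 111.2 = 632 km at the equator.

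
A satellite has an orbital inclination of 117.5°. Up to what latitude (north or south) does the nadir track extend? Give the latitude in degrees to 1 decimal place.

Retrograde orbit: the ground track reaches ±(180° − i) = ±(180 − 117.5) = ±62.5°.

62.5°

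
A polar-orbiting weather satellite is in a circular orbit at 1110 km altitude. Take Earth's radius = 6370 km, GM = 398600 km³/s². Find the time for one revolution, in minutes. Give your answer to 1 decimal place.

Semi-major axis a = 6370 + 1110 = 7480 km. Period T = 2π√(a³/μ) = 2π√(7480³/398600) = 6438.2 s = 107.30 min.

107.3 min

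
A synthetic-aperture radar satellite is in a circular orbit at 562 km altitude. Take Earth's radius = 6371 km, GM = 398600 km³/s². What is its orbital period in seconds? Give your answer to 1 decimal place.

5745.0 seconds

Semi-major axis a = 6371 + 562 = 6933 km. Period T = 2π√(a³/μ) = 2π√(6933³/398600) = 5745.0 s = 95.75 min.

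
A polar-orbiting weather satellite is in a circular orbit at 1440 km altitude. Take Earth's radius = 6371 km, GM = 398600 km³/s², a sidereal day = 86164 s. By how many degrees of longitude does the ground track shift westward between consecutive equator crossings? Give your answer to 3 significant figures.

Semi-major axis a = 6371 + 1440 = 7811 km. Period T = 2π√(a³/μ) = 2π√(7811³/398600) = 6870.2 s = 114.50 min.
During one orbit Earth rotates (6870.2 / 86164) × 360° = 28.70°.

28.7°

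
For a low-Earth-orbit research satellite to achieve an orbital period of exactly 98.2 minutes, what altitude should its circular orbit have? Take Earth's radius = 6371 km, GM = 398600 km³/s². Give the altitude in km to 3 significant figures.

680 km

T = 98.2 min = 5892.0 s.
From T = 2π√(a³/μ): a = (μ T²/4π²)^(1/3) = (398600 × 5892.0² / 4π²)^(1/3) = 7051 km.
Altitude h = a − R = 7051 − 6371 = 680 km.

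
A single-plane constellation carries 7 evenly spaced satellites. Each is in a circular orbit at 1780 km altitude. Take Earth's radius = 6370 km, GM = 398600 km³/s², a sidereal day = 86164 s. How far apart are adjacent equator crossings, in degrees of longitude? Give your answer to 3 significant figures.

Semi-major axis a = 6370 + 1780 = 8150 km. Period T = 2π√(a³/μ) = 2π√(8150³/398600) = 7322.3 s = 122.04 min.
Single-satellite node shift = (7322.3/86164) × 360° = 30.59°.
With 7 satellites evenly phased, successive equator crossings are 30.59/7 = 4.370° apart.

4.37°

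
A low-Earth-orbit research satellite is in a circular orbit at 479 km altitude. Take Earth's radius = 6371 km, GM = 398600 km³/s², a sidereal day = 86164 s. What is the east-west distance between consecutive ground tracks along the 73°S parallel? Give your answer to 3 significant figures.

Semi-major axis a = 6371 + 479 = 6850 km. Period T = 2π√(a³/μ) = 2π√(6850³/398600) = 5642.2 s = 94.04 min.
Node shift per orbit = (5642.2/86164) × 360° = 23.57°.
Equatorial spacing = 23.57 × 111.2 km/° = 2621 km.
At 73° latitude, spacing = 2621 × cos(73°) = 766 km.

766 km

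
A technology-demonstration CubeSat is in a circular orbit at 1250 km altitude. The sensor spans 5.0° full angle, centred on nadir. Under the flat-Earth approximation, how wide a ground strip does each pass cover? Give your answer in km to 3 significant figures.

109 km

Half-angle = 5.0°/2 = 2.5°.
Swath width ≈ 2h·tan(θ/2) = 2 × 1250 × tan(2.5°) = 109.2 km.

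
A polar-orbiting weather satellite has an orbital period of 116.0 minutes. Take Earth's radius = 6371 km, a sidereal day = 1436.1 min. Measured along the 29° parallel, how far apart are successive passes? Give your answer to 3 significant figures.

2830 km

T = 116.0 min = 6960.0 s.
Node shift per orbit = (6960.0/86166) × 360° = 29.08°.
Equatorial spacing = 29.08 × 111.2 km/° = 3233 km.
At 29° latitude, spacing = 3233 × cos(29°) = 2828 km.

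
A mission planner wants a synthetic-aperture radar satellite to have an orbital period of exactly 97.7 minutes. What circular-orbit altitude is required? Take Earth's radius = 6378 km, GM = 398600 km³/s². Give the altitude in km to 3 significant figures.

T = 97.7 min = 5862.0 s.
From T = 2π√(a³/μ): a = (μ T²/4π²)^(1/3) = (398600 × 5862.0² / 4π²)^(1/3) = 7027 km.
Altitude h = a − R = 7027 − 6378 = 649 km.

649 km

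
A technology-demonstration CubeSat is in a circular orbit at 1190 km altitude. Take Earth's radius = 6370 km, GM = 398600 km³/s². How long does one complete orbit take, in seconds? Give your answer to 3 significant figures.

Semi-major axis a = 6370 + 1190 = 7560 km. Period T = 2π√(a³/μ) = 2π√(7560³/398600) = 6541.7 s = 109.03 min.

6540 seconds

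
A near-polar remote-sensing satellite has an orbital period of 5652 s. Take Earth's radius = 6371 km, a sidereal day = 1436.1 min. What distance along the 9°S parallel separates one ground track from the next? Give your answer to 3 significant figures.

Node shift per orbit = (5652.0/86166) × 360° = 23.61°.
Equatorial spacing = 23.61 × 111.2 km/° = 2626 km.
At 9° latitude, spacing = 2626 × cos(9°) = 2593 km.

2590 km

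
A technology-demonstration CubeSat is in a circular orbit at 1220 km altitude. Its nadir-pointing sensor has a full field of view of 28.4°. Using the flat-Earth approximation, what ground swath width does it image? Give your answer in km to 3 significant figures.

617 km

Half-angle = 28.4°/2 = 14.2°.
Swath width ≈ 2h·tan(θ/2) = 2 × 1220 × tan(14.2°) = 617.4 km.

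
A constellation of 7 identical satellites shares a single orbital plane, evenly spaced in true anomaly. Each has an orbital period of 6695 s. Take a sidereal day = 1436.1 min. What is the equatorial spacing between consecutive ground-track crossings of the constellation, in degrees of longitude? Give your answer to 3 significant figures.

4.00°

Single-satellite node shift = (6695.0/86166) × 360° = 27.97°.
With 7 satellites evenly phased, successive equator crossings are 27.97/7 = 3.996° apart.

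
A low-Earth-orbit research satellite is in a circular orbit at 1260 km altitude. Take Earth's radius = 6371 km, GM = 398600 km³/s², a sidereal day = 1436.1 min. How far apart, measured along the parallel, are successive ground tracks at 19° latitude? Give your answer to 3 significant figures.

Semi-major axis a = 6371 + 1260 = 7631 km. Period T = 2π√(a³/μ) = 2π√(7631³/398600) = 6634.1 s = 110.57 min.
Node shift per orbit = (6634.1/86166) × 360° = 27.72°.
Equatorial spacing = 27.72 × 111.2 km/° = 3082 km.
At 19° latitude, spacing = 3082 × cos(19°) = 2914 km.

2910 km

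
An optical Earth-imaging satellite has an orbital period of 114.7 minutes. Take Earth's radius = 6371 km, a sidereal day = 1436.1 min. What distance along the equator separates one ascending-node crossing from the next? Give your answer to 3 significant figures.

3200 km

T = 114.7 min = 6882.0 s.
During one orbit Earth rotates (6882.0 / 86166) × 360° = 28.75°.
At the equator that is 28.75° × (2π·6371/360) km/° = 28.75 × 111.2 = 3197 km.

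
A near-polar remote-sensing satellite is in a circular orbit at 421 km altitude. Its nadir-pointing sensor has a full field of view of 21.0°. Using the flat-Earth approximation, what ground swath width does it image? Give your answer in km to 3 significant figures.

Half-angle = 21.0°/2 = 10.5°.
Swath width ≈ 2h·tan(θ/2) = 2 × 421 × tan(10.5°) = 156.1 km.

156 km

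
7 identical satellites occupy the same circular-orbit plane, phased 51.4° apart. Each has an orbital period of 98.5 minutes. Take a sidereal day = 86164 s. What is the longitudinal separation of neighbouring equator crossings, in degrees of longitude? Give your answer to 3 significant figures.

3.53°

T = 98.5 min = 5910.0 s.
Single-satellite node shift = (5910.0/86164) × 360° = 24.69°.
With 7 satellites evenly phased, successive equator crossings are 24.69/7 = 3.527° apart.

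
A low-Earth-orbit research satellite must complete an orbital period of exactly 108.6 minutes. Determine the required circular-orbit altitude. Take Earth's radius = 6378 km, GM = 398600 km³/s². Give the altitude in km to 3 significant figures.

1160 km

T = 108.6 min = 6516.0 s.
From T = 2π√(a³/μ): a = (μ T²/4π²)^(1/3) = (398600 × 6516.0² / 4π²)^(1/3) = 7540 km.
Altitude h = a − R = 7540 − 6378 = 1162 km.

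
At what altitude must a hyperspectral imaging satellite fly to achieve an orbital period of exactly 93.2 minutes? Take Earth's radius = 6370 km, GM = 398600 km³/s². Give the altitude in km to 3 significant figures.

T = 93.2 min = 5592.0 s.
From T = 2π√(a³/μ): a = (μ T²/4π²)^(1/3) = (398600 × 5592.0² / 4π²)^(1/3) = 6809 km.
Altitude h = a − R = 6809 − 6370 = 439 km.

439 km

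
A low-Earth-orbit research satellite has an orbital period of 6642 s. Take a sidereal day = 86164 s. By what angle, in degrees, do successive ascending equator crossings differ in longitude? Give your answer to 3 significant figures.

During one orbit Earth rotates (6642.0 / 86164) × 360° = 27.75°.

27.8°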